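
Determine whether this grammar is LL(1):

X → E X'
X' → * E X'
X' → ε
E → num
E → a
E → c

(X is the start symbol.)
Relevant sets:
  FOLLOW(X') = { $ }

For X':
  PREDICT(X' → '*' E X') = { '*' }
  PREDICT(X' → ε) = { $ }
For E:
  PREDICT(E → num) = { 'num' }
  PREDICT(E → a) = { 'a' }
  PREDICT(E → c) = { 'c' }
X has a single production, so nothing to check there.

All predict sets are disjoint. The grammar IS LL(1).

Answer: Yes, the grammar is LL(1).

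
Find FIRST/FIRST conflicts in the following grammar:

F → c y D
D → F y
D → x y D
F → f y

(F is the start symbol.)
FIRST sets of the non-terminals at (or reachable through a nullable prefix from) the front of some alternative:
  FIRST(F) = { 'c', 'f' }

Productions for F:
  F → c y D: FIRST = { 'c' }
  F → f y: FIRST = { 'f' }
Productions for D:
  D → F y: FIRST = { 'c', 'f' }
  D → x y D: FIRST = { 'x' }

All alternatives of each non-terminal have pairwise disjoint FIRST sets.

Answer: No FIRST/FIRST conflicts.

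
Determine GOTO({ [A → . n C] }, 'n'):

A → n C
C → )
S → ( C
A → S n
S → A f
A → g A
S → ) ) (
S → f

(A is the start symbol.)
{ [A → n . C], [C → . )] }

GOTO(I, 'n') = CLOSURE({ [A → αX.β] : [A → α.Xβ] ∈ I, X = 'n' })

Items with dot before 'n', with the dot advanced:
  [A → . n C] → [A → n . C]
Closure of the advanced items:
  [A → n . C] has the dot before C: add [C → . )]

GOTO = { [A → n . C], [C → . )] }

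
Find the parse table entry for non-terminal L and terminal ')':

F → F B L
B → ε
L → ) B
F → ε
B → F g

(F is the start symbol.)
L → ) B

To find M[L, ')'], we find productions for L where ')' is in the predict set (PREDICT(N → α) = (FIRST(α) \ {ε}) ∪ (FOLLOW(N) if α ⇒* ε)).

L → ) B: PREDICT = { ')' }
  ')' is in predict set, so this production goes in M[L, ')']

M[L, ')'] = L → ) B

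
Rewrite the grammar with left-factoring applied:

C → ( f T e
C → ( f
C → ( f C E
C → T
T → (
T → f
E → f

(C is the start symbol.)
C → ( f C'
C' → T e
C' → ε
C' → C E
C → T
T → (
T → f
E → f

Left-factoring transforms A → αβ₁ | αβ₂ into A → αA' and A' → β₁ | β₂
(α is the longest common prefix among the alternatives). Repeat until
no nonterminal has two alternatives with a common prefix.

Round 1: C has alternatives sharing prefix '( f'. Introduce C': C → ( f C'
  Add: C' → T e
  Add: C' → ε
  Add: C' → C E

No remaining common prefixes — done.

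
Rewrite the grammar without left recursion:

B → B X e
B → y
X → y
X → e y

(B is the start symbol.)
B → y B'
B' → X e B'
B' → ε
X → y
X → e y

B is directly left-recursive. The standard transformation for
  A → A α₁ | ... | A α_m | β₁ | ... | β_n
is
  A  → β₁ A' | ... | β_n A'
  A' → α₁ A' | ... | α_m A' | ε

B → y becomes B → y B'
B → B X e becomes B' → X e B'
Add B' → ε

Productions for other non-terminals are unchanged:
  X → y
  X → e y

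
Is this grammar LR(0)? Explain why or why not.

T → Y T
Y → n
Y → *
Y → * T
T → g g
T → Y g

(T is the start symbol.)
Augment with T' → T and build the canonical LR(0) collection (I0 = CLOSURE({[T' → . T]}), then GOTO on every symbol after a dot until no new states appear). It has 10 states:
  I0: { [T → . Y T], [T → . Y g], [T → . g g], [T' → . T], [Y → . * T], [Y → . *], [Y → . n] }  — shift
  I1: { [T → . Y T], [T → . Y g], [T → . g g], [Y → * . T], [Y → * .], [Y → . * T], [Y → . *], [Y → . n] }  — shift, reduce
  I2: { [T' → T .] }  — accept
  I3: { [T → . Y T], [T → . Y g], [T → . g g], [T → Y . T], [T → Y . g], [Y → . * T], [Y → . *], [Y → . n] }  — shift
  I4: { [T → g . g] }  — shift
  I5: { [Y → n .] }  — reduce
  I6: { [T → g g .] }  — reduce
  I7: { [T → Y T .] }  — reduce
  I8: { [T → Y g .], [T → g . g] }  — shift, reduce
  I9: { [Y → * T .] }  — reduce

Conflict in state I1:
  Shift-reduce conflict between [Y → * .] and [T → . g g]
So the grammar is NOT LR(0).

Answer: No. Shift-reduce conflict between [Y → * .] and [T → . g g]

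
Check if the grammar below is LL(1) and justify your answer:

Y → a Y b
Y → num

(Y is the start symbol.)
Yes, the grammar is LL(1).

A grammar is LL(1) if for each non-terminal N with multiple productions, the predict sets of those productions are pairwise disjoint, where PREDICT(N → α) = (FIRST(α) \ {ε}) ∪ (FOLLOW(N) if α ⇒* ε).

For Y:
  PREDICT(Y → a Y b) = { 'a' }
  PREDICT(Y → num) = { 'num' }

All predict sets are disjoint. The grammar IS LL(1).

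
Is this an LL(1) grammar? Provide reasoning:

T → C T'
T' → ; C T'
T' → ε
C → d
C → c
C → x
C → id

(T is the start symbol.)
Yes, the grammar is LL(1).

Relevant sets:
  FOLLOW(T') = { $ }

For T':
  PREDICT(T' → ';' C T') = { ';' }
  PREDICT(T' → ε) = { $ }
For C:
  PREDICT(C → d) = { 'd' }
  PREDICT(C → c) = { 'c' }
  PREDICT(C → x) = { 'x' }
  PREDICT(C → id) = { 'id' }
T has a single production, so nothing to check there.

All predict sets are disjoint. The grammar IS LL(1).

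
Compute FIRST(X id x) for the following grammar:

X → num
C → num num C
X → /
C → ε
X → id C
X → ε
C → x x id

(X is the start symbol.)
{ '/', 'id', 'num' }

FIRST sets of the non-terminals involved (from the grammar, by fixed-point iteration):
  FIRST(X) = { '/', 'id', 'num', ε }

To compute FIRST(X id x), process the symbols left to right:
Symbol X is a non-terminal. Add FIRST(X) \ {ε} = { '/', 'id', 'num' }
X is nullable (ε ∈ FIRST(X)), continue to the next symbol.
Symbol id is a terminal. Add 'id' and stop.
FIRST(X id x) = { '/', 'id', 'num' }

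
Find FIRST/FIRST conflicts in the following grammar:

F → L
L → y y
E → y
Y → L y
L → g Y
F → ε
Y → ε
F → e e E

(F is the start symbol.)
No FIRST/FIRST conflicts.

FIRST sets of the non-terminals at (or reachable through a nullable prefix from) the front of some alternative:
  FIRST(L) = { 'g', 'y' }

Productions for F:
  F → L: FIRST = { 'g', 'y' }
  F → ε: FIRST = { ε }
  F → e e E: FIRST = { 'e' }
Productions for L:
  L → y y: FIRST = { 'y' }
  L → g Y: FIRST = { 'g' }
Productions for Y:
  Y → L y: FIRST = { 'g', 'y' }
  Y → ε: FIRST = { ε }
E has only one production, so no FIRST/FIRST conflict is possible there.

All alternatives of each non-terminal have pairwise disjoint FIRST sets.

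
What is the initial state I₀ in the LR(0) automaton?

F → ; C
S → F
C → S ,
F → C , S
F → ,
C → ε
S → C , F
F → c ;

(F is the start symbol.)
First, augment the grammar with F' → F
I₀ = CLOSURE({ [F' → . F] }):
  [F' → . F] has the dot before F: add [F → . ; C], [F → . C , S], [F → . ,], [F → . c ;]
  [F → . C , S] has the dot before C: add [C → . S ,], [C → .]
  [C → . S ,] has the dot before S: add [S → . F], [S → . C , F]
No further items can be added.

I₀ = { [C → . S ,], [C → .], [F → . ,], [F → . ; C], [F → . C , S], [F → . c ;], [F' → . F], [S → . C , F], [S → . F] }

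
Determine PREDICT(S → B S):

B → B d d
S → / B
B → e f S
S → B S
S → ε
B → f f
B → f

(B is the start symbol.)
PREDICT(S → B S) = (FIRST(RHS) \ {ε}) ∪ (FOLLOW(S) if ε ∈ FIRST(RHS), i.e. RHS ⇒* ε)
FIRST(B) = { 'e', 'f' }
FIRST(B S) = { 'e', 'f' }
ε ∉ FIRST(B S), so FOLLOW(S) is not added.
PREDICT(S → B S) = { 'e', 'f' }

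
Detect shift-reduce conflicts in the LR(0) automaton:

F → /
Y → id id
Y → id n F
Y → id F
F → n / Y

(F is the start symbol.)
Yes — I10: [F → / .] vs [Y → . id F]

A shift-reduce conflict occurs when an LR(0) state has both:
  - a complete (reduce) item [A → α .] (dot at the end), and
  - a shift item [B → β . c γ] (dot before a terminal).

Augment with F' → F and build the canonical LR(0) collection (I0 = CLOSURE({[F' → . F]}), then GOTO on every symbol after a dot until no new states appear). It has 12 states:
  I0: { [F → . /], [F → . n / Y], [F' → . F] }  — shift
  I1: { [F → / .] }  — reduce
  I2: { [F' → F .] }  — accept
  I3: { [F → n . / Y] }  — shift
  I4: { [F → n / . Y], [Y → . id F], [Y → . id id], [Y → . id n F] }  — shift
  I5: { [F → n / Y .] }  — reduce
  I6: { [F → . /], [F → . n / Y], [Y → id . F], [Y → id . id], [Y → id . n F] }  — shift
  I7: { [Y → id F .] }  — reduce
  I8: { [Y → id id .] }  — reduce
  I9: { [F → . /], [F → . n / Y], [F → n . / Y], [Y → id n . F] }  — shift
  I10: { [F → / .], [F → n / . Y], [Y → . id F], [Y → . id id], [Y → . id n F] }  — shift, reduce
  I11: { [Y → id n F .] }  — reduce

I10 contains reduce item [F → / .] and shift items [Y → . id F], [Y → . id id], [Y → . id n F] — shift-reduce conflict.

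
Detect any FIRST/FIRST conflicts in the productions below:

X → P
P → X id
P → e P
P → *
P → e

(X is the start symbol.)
Yes. P → X id / P → e P on { 'e' }; P → X id / P → '*' on { '*' }; P → X id / P → e on { 'e' }; P → e P / P → e on { 'e' }

A FIRST/FIRST conflict occurs when two productions N → α and N → β for the same non-terminal have FIRST(α) ∩ FIRST(β) ≠ ∅ (with ε ∈ FIRST of a nullable right-hand side, so two nullable alternatives also conflict).

FIRST sets of the non-terminals at (or reachable through a nullable prefix from) the front of some alternative:
  FIRST(X) = { '*', 'e' }

Productions for P:
  P → X id: FIRST = { '*', 'e' }
  P → e P: FIRST = { 'e' }
  P → *: FIRST = { '*' }
  P → e: FIRST = { 'e' }
X has only one production, so no FIRST/FIRST conflict is possible there.

Conflict for P: P → X id and P → e P
  Overlap: { 'e' }
Conflict for P: P → X id and P → *
  Overlap: { '*' }
Conflict for P: P → X id and P → e
  Overlap: { 'e' }
Conflict for P: P → e P and P → e
  Overlap: { 'e' }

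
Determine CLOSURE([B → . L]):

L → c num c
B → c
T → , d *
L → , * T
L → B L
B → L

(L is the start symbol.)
To compute CLOSURE, for each item [A → α.Bβ] where B is a non-terminal, add [B → .γ] for all productions B → γ; repeat for the newly added items until nothing changes.

Start with: [B → . L]
  [B → . L] has the dot before L: add [L → . c num c], [L → . , * T], [L → . B L]
  [L → . B L] has the dot before B: add [B → . c]
No further items can be added.

CLOSURE = { [B → . L], [B → . c], [L → . , * T], [L → . B L], [L → . c num c] }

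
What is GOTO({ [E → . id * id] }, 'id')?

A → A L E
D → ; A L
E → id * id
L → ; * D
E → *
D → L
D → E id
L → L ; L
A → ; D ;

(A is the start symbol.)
GOTO(I, 'id') = CLOSURE({ [A → αX.β] : [A → α.Xβ] ∈ I, X = 'id' })

Items with dot before 'id', with the dot advanced:
  [E → . id * id] → [E → id . * id]
Closure adds nothing (no advanced item has the dot before a non-terminal).

GOTO = { [E → id . * id] }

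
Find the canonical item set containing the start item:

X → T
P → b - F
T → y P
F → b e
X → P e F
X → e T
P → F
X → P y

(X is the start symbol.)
First, augment the grammar with X' → X
I₀ = CLOSURE({ [X' → . X] }):
  [X' → . X] has the dot before X: add [X → . T], [X → . P e F], [X → . e T], [X → . P y]
  [X → . T] has the dot before T: add [T → . y P]
  [X → . P e F] has the dot before P: add [P → . b - F], [P → . F]
  [P → . F] has the dot before F: add [F → . b e]
No further items can be added.

I₀ = { [F → . b e], [P → . F], [P → . b - F], [T → . y P], [X → . P e F], [X → . P y], [X → . T], [X → . e T], [X' → . X] }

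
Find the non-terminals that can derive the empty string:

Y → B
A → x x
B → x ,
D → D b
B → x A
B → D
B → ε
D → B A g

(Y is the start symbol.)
ε-productions: B → ε
So B is immediately nullable.
Y → B: every symbol on the right is nullable, so Y is nullable too.
No further non-terminal can be added: every production for the remaining non-terminals contains a terminal or a non-nullable non-terminal.
Nullable = { 'B', 'Y' }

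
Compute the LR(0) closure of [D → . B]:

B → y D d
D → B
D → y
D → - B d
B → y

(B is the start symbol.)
{ [B → . y D d], [B → . y], [D → . B] }

To compute CLOSURE, for each item [A → α.Bβ] where B is a non-terminal, add [B → .γ] for all productions B → γ; repeat for the newly added items until nothing changes.

Start with: [D → . B]
  [D → . B] has the dot before B: add [B → . y D d], [B → . y]
No further items can be added.

CLOSURE = { [B → . y D d], [B → . y], [D → . B] }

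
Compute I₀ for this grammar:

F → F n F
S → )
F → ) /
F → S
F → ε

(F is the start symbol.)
First, augment the grammar with F' → F
I₀ = CLOSURE({ [F' → . F] }):
  [F' → . F] has the dot before F: add [F → . F n F], [F → . ) /], [F → . S], [F → .]
  [F → . S] has the dot before S: add [S → . )]
No further items can be added.

I₀ = { [F → . ) /], [F → . F n F], [F → . S], [F → .], [F' → . F], [S → . )] }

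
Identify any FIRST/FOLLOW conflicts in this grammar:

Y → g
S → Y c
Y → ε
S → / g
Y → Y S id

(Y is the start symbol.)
A FIRST/FOLLOW conflict occurs when a non-terminal N has a nullable alternative N → β (β ⇒* ε) and another alternative N → α with FIRST(α) ∩ FOLLOW(N) ≠ ∅: on such a lookahead the parser cannot decide between expanding α and letting N vanish via β.

Nullable non-terminals: Y.
FIRST sets used below: FIRST(Y) = { '/', 'c', 'g', ε }, FIRST(S) = { '/', 'c', 'g' }

Y: nullable alternative(s) Y → ε; FOLLOW(Y) = { $, '/', 'c', 'g' }
  Y → g: FIRST \ {ε} = { 'g' } — overlaps FOLLOW(Y) on { 'g' }: CONFLICT
  Y → ε: FIRST \ {ε} = { } — this is the only nullable alternative, skip
  Y → Y S id: FIRST \ {ε} = { '/', 'c', 'g' } — overlaps FOLLOW(Y) on { '/', 'c', 'g' }: CONFLICT

S has no nullable alternative, so no FIRST/FOLLOW check is needed there.

So the grammar has 2 FIRST/FOLLOW conflicts (marked CONFLICT above).

Answer: Yes. Y → g with FOLLOW(Y) on { 'g' }; Y → Y S id with FOLLOW(Y) on { '/', 'c', 'g' }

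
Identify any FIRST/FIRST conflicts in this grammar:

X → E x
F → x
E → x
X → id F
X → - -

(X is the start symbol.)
A FIRST/FIRST conflict occurs when two productions N → α and N → β for the same non-terminal have FIRST(α) ∩ FIRST(β) ≠ ∅ (with ε ∈ FIRST of a nullable right-hand side, so two nullable alternatives also conflict).

FIRST sets of the non-terminals at (or reachable through a nullable prefix from) the front of some alternative:
  FIRST(E) = { 'x' }

Productions for X:
  X → E x: FIRST = { 'x' }
  X → id F: FIRST = { 'id' }
  X → - -: FIRST = { '-' }
F, E have only one production, so no FIRST/FIRST conflict is possible there.

All alternatives of each non-terminal have pairwise disjoint FIRST sets.

Answer: No FIRST/FIRST conflicts.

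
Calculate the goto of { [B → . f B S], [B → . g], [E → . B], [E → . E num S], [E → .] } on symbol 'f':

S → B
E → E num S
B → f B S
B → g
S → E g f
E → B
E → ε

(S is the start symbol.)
{ [B → . f B S], [B → . g], [B → f . B S] }

GOTO(I, 'f') = CLOSURE({ [A → αX.β] : [A → α.Xβ] ∈ I, X = 'f' })

Items with dot before 'f', with the dot advanced:
  [B → . f B S] → [B → f . B S]
Closure of the advanced items:
  [B → f . B S] has the dot before B: add [B → . f B S], [B → . g]

GOTO = { [B → . f B S], [B → . g], [B → f . B S] }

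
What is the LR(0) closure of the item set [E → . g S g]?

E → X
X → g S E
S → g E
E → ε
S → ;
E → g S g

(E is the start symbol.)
{ [E → . g S g] }

Start with: [E → . g S g]
The dot precedes the terminal g, so nothing is added.

CLOSURE = { [E → . g S g] }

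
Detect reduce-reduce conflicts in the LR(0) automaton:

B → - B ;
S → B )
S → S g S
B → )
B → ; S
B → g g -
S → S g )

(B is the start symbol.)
Yes — I11: [B → ) .] vs [S → S g ) .]

Augment with B' → B and build the canonical LR(0) collection (I0 = CLOSURE({[B' → . B]}), then GOTO on every symbol after a dot until no new states appear). It has 16 states:
  I0: { [B → . )], [B → . - B ;], [B → . ; S], [B → . g g -], [B' → . B] }  — shift
  I1: { [B → ) .] }  — reduce
  I2: { [B → - . B ;], [B → . )], [B → . - B ;], [B → . ; S], [B → . g g -] }  — shift
  I3: { [B → . )], [B → . - B ;], [B → . ; S], [B → . g g -], [B → ; . S], [S → . B )], [S → . S g )], [S → . S g S] }  — shift
  I4: { [B' → B .] }  — accept
  I5: { [B → g . g -] }  — shift
  I6: { [B → g g . -] }  — shift
  I7: { [B → g g - .] }  — reduce
  I8: { [S → B . )] }  — shift
  I9: { [B → ; S .], [S → S . g )], [S → S . g S] }  — shift, reduce
  I10: { [B → . )], [B → . - B ;], [B → . ; S], [B → . g g -], [S → . B )], [S → . S g )], [S → . S g S], [S → S g . )], [S → S g . S] }  — shift
  I11: { [B → ) .], [S → S g ) .] }  — 2 reduces
  I12: { [S → S . g )], [S → S . g S], [S → S g S .] }  — shift, reduce
  I13: { [S → B ) .] }  — reduce
  I14: { [B → - B . ;] }  — shift
  I15: { [B → - B ; .] }  — reduce

I11 contains complete items [B → ) .], [S → S g ) .] — reduce-reduce conflict.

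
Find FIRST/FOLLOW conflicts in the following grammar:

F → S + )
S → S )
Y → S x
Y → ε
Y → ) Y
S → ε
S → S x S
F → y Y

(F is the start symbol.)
Yes. S → S ')' with FOLLOW(S) on { ')', 'x' }; S → S x S with FOLLOW(S) on { ')', 'x' }

A FIRST/FOLLOW conflict occurs when a non-terminal N has a nullable alternative N → β (β ⇒* ε) and another alternative N → α with FIRST(α) ∩ FOLLOW(N) ≠ ∅: on such a lookahead the parser cannot decide between expanding α and letting N vanish via β.

Nullable non-terminals: S, Y.
FIRST sets used below: FIRST(S) = { ')', 'x', ε }

S: nullable alternative(s) S → ε; FOLLOW(S) = { ')', '+', 'x' }
  S → S ): FIRST \ {ε} = { ')', 'x' } — overlaps FOLLOW(S) on { ')', 'x' }: CONFLICT
  S → ε: FIRST \ {ε} = { } — this is the only nullable alternative, skip
  S → S x S: FIRST \ {ε} = { ')', 'x' } — overlaps FOLLOW(S) on { ')', 'x' }: CONFLICT

Y: nullable alternative(s) Y → ε; FOLLOW(Y) = { $ }
  Y → S x: FIRST \ {ε} = { ')', 'x' } — disjoint from FOLLOW(Y)
  Y → ε: FIRST \ {ε} = { } — this is the only nullable alternative, skip
  Y → ) Y: FIRST \ {ε} = { ')' } — disjoint from FOLLOW(Y)

F has no nullable alternative, so no FIRST/FOLLOW check is needed there.

So the grammar has 2 FIRST/FOLLOW conflicts (marked CONFLICT above).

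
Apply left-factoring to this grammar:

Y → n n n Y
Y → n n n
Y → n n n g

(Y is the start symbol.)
Y → n n n Y'
Y' → Y
Y' → ε
Y' → g

Left-factoring transforms A → αβ₁ | αβ₂ into A → αA' and A' → β₁ | β₂
(α is the longest common prefix among the alternatives). Repeat until
no nonterminal has two alternatives with a common prefix.

Round 1: Y has alternatives sharing prefix 'n n n'. Introduce Y': Y → n n n Y'
  Add: Y' → Y
  Add: Y' → ε
  Add: Y' → g

No remaining common prefixes — done.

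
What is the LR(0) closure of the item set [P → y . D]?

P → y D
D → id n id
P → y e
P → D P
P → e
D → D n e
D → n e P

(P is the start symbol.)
{ [D → . D n e], [D → . id n id], [D → . n e P], [P → y . D] }

To compute CLOSURE, for each item [A → α.Bβ] where B is a non-terminal, add [B → .γ] for all productions B → γ; repeat for the newly added items until nothing changes.

Start with: [P → y . D]
  [P → y . D] has the dot before D: add [D → . id n id], [D → . D n e], [D → . n e P]
No further items can be added.

CLOSURE = { [D → . D n e], [D → . id n id], [D → . n e P], [P → y . D] }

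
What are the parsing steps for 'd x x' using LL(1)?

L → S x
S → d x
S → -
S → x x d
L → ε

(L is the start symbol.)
Stack is shown with the top on the left.

Stack    Input    Action
------------------------
L $      d x x $  output L → S x
S x $    d x x $  output S → d x
d x x $  d x x $  match 'd'
x x $    x x $    match 'x'
x $      x $      match 'x'
$        $        accept

The string is accepted.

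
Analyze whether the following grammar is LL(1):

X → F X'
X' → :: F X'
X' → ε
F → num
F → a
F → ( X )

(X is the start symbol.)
Yes, the grammar is LL(1).

Relevant sets:
  FOLLOW(X') = { $, ')' }

For X':
  PREDICT(X' → :: F X') = { '::' }
  PREDICT(X' → ε) = { $, ')' }
For F:
  PREDICT(F → num) = { 'num' }
  PREDICT(F → a) = { 'a' }
  PREDICT(F → '(' X ')') = { '(' }
X has a single production, so nothing to check there.

All predict sets are disjoint. The grammar IS LL(1).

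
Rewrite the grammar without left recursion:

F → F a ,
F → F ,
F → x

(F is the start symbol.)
F is directly left-recursive. The standard transformation for
  A → A α₁ | ... | A α_m | β₁ | ... | β_n
is
  A  → β₁ A' | ... | β_n A'
  A' → α₁ A' | ... | α_m A' | ε

F → x becomes F → x F'
F → F a , becomes F' → a , F'
F → F , becomes F' → , F'
Add F' → ε

Resulting grammar:
F → x F'
F' → a , F'
F' → , F'
F' → ε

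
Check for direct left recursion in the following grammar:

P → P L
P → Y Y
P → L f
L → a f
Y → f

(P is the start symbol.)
Yes, P is left-recursive

P → P L: LEFT RECURSIVE (starts with P)
P → Y Y: starts with Y
P → L f: starts with L
L → a f: starts with a
Y → f: starts with f

The grammar has direct left recursion on: P.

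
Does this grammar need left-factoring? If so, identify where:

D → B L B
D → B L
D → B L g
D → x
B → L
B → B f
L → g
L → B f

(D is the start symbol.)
Yes, D has productions with common prefix 'B L'

Left-factoring is needed when two productions for the same non-terminal
share a common prefix on the right-hand side.

Productions for D:
  D → B L B
  D → B L
  D → B L g
  D → x
Productions for B:
  B → L
  B → B f
Productions for L:
  L → g
  L → B f

Found common prefix 'B L' in productions for D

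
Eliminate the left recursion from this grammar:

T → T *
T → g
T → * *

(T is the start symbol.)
T → g T'
T → * * T'
T' → * T'
T' → ε

T is directly left-recursive. The standard transformation for
  A → A α₁ | ... | A α_m | β₁ | ... | β_n
is
  A  → β₁ A' | ... | β_n A'
  A' → α₁ A' | ... | α_m A' | ε

T → g becomes T → g T'
T → * * becomes T → * * T'
T → T * becomes T' → * T'
Add T' → ε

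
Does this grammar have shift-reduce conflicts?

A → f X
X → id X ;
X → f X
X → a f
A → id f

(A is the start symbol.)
A shift-reduce conflict occurs when an LR(0) state has both:
  - a complete (reduce) item [A → α .] (dot at the end), and
  - a shift item [B → β . c γ] (dot before a terminal).

Augment with A' → A and build the canonical LR(0) collection (I0 = CLOSURE({[A' → . A]}), then GOTO on every symbol after a dot until no new states appear). It has 13 states:
  I0: { [A → . f X], [A → . id f], [A' → . A] }  — shift
  I1: { [A' → A .] }  — accept
  I2: { [A → f . X], [X → . a f], [X → . f X], [X → . id X ;] }  — shift
  I3: { [A → id . f] }  — shift
  I4: { [A → id f .] }  — reduce
  I5: { [A → f X .] }  — reduce
  I6: { [X → a . f] }  — shift
  I7: { [X → . a f], [X → . f X], [X → . id X ;], [X → f . X] }  — shift
  I8: { [X → . a f], [X → . f X], [X → . id X ;], [X → id . X ;] }  — shift
  I9: { [X → id X . ;] }  — shift
  I10: { [X → id X ; .] }  — reduce
  I11: { [X → f X .] }  — reduce
  I12: { [X → a f .] }  — reduce

No state contains both a complete item and a shift item.

Answer: No shift-reduce conflicts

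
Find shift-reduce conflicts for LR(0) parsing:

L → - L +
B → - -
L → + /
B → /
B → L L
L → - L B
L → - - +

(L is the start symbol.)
Augment with L' → L and build the canonical LR(0) collection (I0 = CLOSURE({[L' → . L]}), then GOTO on every symbol after a dot until no new states appear). It has 15 states:
  I0: { [L → . + /], [L → . - - +], [L → . - L +], [L → . - L B], [L' → . L] }  — shift
  I1: { [L → + . /] }  — shift
  I2: { [L → - . - +], [L → - . L +], [L → - . L B], [L → . + /], [L → . - - +], [L → . - L +], [L → . - L B] }  — shift
  I3: { [L' → L .] }  — accept
  I4: { [L → - - . +], [L → - . - +], [L → - . L +], [L → - . L B], [L → . + /], [L → . - - +], [L → . - L +], [L → . - L B] }  — shift
  I5: { [B → . - -], [B → . /], [B → . L L], [L → - L . +], [L → - L . B], [L → . + /], [L → . - - +], [L → . - L +], [L → . - L B] }  — shift
  I6: { [L → + . /], [L → - L + .] }  — shift, reduce
  I7: { [B → - . -], [L → - . - +], [L → - . L +], [L → - . L B], [L → . + /], [L → . - - +], [L → . - L +], [L → . - L B] }  — shift
  I8: { [B → / .] }  — reduce
  I9: { [L → - L B .] }  — reduce
  I10: { [B → L . L], [L → . + /], [L → . - - +], [L → . - L +], [L → . - L B] }  — shift
  I11: { [B → L L .] }  — reduce
  I12: { [B → - - .], [L → - - . +], [L → - . - +], [L → - . L +], [L → - . L B], [L → . + /], [L → . - - +], [L → . - L +], [L → . - L B] }  — shift, reduce
  I13: { [L → + . /], [L → - - + .] }  — shift, reduce
  I14: { [L → + / .] }  — reduce

I6 contains reduce item [L → - L + .] and shift item [L → + . /] — shift-reduce conflict.
I12 contains reduce item [B → - - .] and shift items [L → . + /], [L → . - - +], [L → - . - +], [L → - - . +], [L → . - L +], [L → . - L B] — shift-reduce conflict.
I13 contains reduce item [L → - - + .] and shift item [L → + . /] — shift-reduce conflict.

Answer: Yes — I6: [L → - L + .] vs [L → + . /]; I12: [B → - - .] vs [L → . + /]; I13: [L → - - + .] vs [L → + . /]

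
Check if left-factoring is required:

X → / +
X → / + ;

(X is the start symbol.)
Left-factoring is needed when two productions for the same non-terminal
share a common prefix on the right-hand side.

Productions for X:
  X → / +
  X → / + ;

Found common prefix '/ +' in productions for X

Answer: Yes, X has productions with common prefix '/ +'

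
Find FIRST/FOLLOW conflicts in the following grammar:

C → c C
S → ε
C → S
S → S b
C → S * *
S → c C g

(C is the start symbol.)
Yes. S → S b with FOLLOW(S) on { 'b' }

Nullable non-terminals: C, S.
FIRST sets used below: FIRST(S) = { 'b', 'c', ε }

C: nullable alternative(s) C → S; FOLLOW(C) = { $, 'g' }
  C → c C: FIRST \ {ε} = { 'c' } — disjoint from FOLLOW(C)
  C → S: FIRST \ {ε} = { 'b', 'c' } — this is the only nullable alternative, skip
  C → S * *: FIRST \ {ε} = { '*', 'b', 'c' } — disjoint from FOLLOW(C)

S: nullable alternative(s) S → ε; FOLLOW(S) = { $, '*', 'b', 'g' }
  S → ε: FIRST \ {ε} = { } — this is the only nullable alternative, skip
  S → S b: FIRST \ {ε} = { 'b', 'c' } — overlaps FOLLOW(S) on { 'b' }: CONFLICT
  S → c C g: FIRST \ {ε} = { 'c' } — disjoint from FOLLOW(S)

So the grammar has 1 FIRST/FOLLOW conflict (marked CONFLICT above).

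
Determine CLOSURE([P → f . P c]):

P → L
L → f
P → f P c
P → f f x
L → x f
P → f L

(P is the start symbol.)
Start with: [P → f . P c]
  [P → f . P c] has the dot before P: add [P → . L], [P → . f P c], [P → . f f x], [P → . f L]
  [P → . L] has the dot before L: add [L → . f], [L → . x f]
No further items can be added.

CLOSURE = { [L → . f], [L → . x f], [P → . L], [P → . f L], [P → . f P c], [P → . f f x], [P → f . P c] }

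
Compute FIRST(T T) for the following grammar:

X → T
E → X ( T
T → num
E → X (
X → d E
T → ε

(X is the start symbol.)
{ 'num', ε }

FIRST sets of the non-terminals involved (from the grammar, by fixed-point iteration):
  FIRST(T) = { 'num', ε }

To compute FIRST(T T), process the symbols left to right:
Symbol T is a non-terminal. Add FIRST(T) \ {ε} = { 'num' }
T is nullable (ε ∈ FIRST(T)), continue to the next symbol.
Symbol T is a non-terminal. Add FIRST(T) \ {ε} = { 'num' }
T is nullable (ε ∈ FIRST(T)), continue to the next symbol.
All symbols are nullable, so ε is in the result.
FIRST(T T) = { 'num', ε }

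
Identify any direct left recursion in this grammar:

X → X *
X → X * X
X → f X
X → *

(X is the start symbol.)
Yes, X is left-recursive

Direct left recursion occurs when N → N α for some non-terminal N (the right-hand side begins with the left-hand side itself).

X → X *: LEFT RECURSIVE (starts with X)
X → X * X: LEFT RECURSIVE (starts with X)
X → f X: starts with f
X → *: starts with '*'

The grammar has direct left recursion on: X.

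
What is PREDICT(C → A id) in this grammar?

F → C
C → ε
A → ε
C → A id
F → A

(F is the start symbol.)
{ 'id' }

PREDICT(C → A id) = (FIRST(RHS) \ {ε}) ∪ (FOLLOW(C) if ε ∈ FIRST(RHS), i.e. RHS ⇒* ε)
FIRST(A) = { ε }
FIRST(A id) = { 'id' }
ε ∉ FIRST(A id), so FOLLOW(C) is not added.
PREDICT(C → A id) = { 'id' }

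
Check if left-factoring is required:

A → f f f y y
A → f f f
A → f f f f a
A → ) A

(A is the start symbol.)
Yes, A has productions with common prefix 'f f f'

Left-factoring is needed when two productions for the same non-terminal
share a common prefix on the right-hand side.

Productions for A:
  A → f f f y y
  A → f f f
  A → f f f f a
  A → ) A

Found common prefix 'f f f' in productions for A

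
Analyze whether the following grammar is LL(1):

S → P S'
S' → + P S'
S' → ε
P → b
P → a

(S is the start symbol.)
Relevant sets:
  FOLLOW(S') = { $ }

For S':
  PREDICT(S' → '+' P S') = { '+' }
  PREDICT(S' → ε) = { $ }
For P:
  PREDICT(P → b) = { 'b' }
  PREDICT(P → a) = { 'a' }
S has a single production, so nothing to check there.

All predict sets are disjoint. The grammar IS LL(1).

Answer: Yes, the grammar is LL(1).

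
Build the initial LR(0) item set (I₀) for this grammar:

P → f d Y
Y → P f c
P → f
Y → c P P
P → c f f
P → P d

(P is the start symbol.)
{ [P → . P d], [P → . c f f], [P → . f d Y], [P → . f], [P' → . P] }

First, augment the grammar with P' → P
I₀ = CLOSURE({ [P' → . P] }):
  [P' → . P] has the dot before P: add [P → . f d Y], [P → . f], [P → . c f f], [P → . P d]
No further items can be added.

I₀ = { [P → . P d], [P → . c f f], [P → . f d Y], [P → . f], [P' → . P] }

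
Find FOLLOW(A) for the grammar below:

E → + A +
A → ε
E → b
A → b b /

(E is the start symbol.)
In E → + A +: A is followed by '+', add FIRST('+') \ {ε} = { '+' }

Taking the union: FOLLOW(A) = { '+' }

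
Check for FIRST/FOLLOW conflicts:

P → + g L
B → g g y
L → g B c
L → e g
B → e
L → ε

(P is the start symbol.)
No FIRST/FOLLOW conflicts.

A FIRST/FOLLOW conflict occurs when a non-terminal N has a nullable alternative N → β (β ⇒* ε) and another alternative N → α with FIRST(α) ∩ FOLLOW(N) ≠ ∅: on such a lookahead the parser cannot decide between expanding α and letting N vanish via β.

Nullable non-terminals: L.

L: nullable alternative(s) L → ε; FOLLOW(L) = { $ }
  L → g B c: FIRST \ {ε} = { 'g' } — disjoint from FOLLOW(L)
  L → e g: FIRST \ {ε} = { 'e' } — disjoint from FOLLOW(L)
  L → ε: FIRST \ {ε} = { } — this is the only nullable alternative, skip

B, P have no nullable alternative, so no FIRST/FOLLOW check is needed there.

No FIRST/FOLLOW conflicts found.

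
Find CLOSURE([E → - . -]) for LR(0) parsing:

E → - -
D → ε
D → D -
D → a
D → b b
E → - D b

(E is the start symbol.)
{ [E → - . -] }

To compute CLOSURE, for each item [A → α.Bβ] where B is a non-terminal, add [B → .γ] for all productions B → γ; repeat for the newly added items until nothing changes.

Start with: [E → - . -]
The dot precedes the terminal '-', so nothing is added.

CLOSURE = { [E → - . -] }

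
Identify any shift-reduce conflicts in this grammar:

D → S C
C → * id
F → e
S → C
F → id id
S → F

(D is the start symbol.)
A shift-reduce conflict occurs when an LR(0) state has both:
  - a complete (reduce) item [A → α .] (dot at the end), and
  - a shift item [B → β . c γ] (dot before a terminal).

Augment with D' → D and build the canonical LR(0) collection (I0 = CLOSURE({[D' → . D]}), then GOTO on every symbol after a dot until no new states appear). It has 11 states:
  I0: { [C → . * id], [D → . S C], [D' → . D], [F → . e], [F → . id id], [S → . C], [S → . F] }  — shift
  I1: { [C → * . id] }  — shift
  I2: { [S → C .] }  — reduce
  I3: { [D' → D .] }  — accept
  I4: { [S → F .] }  — reduce
  I5: { [C → . * id], [D → S . C] }  — shift
  I6: { [F → e .] }  — reduce
  I7: { [F → id . id] }  — shift
  I8: { [F → id id .] }  — reduce
  I9: { [D → S C .] }  — reduce
  I10: { [C → * id .] }  — reduce

No state contains both a complete item and a shift item.

Answer: No shift-reduce conflicts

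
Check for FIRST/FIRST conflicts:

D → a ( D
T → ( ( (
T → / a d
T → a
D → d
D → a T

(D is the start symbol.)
A FIRST/FIRST conflict occurs when two productions N → α and N → β for the same non-terminal have FIRST(α) ∩ FIRST(β) ≠ ∅ (with ε ∈ FIRST of a nullable right-hand side, so two nullable alternatives also conflict).

Productions for D:
  D → a ( D: FIRST = { 'a' }
  D → d: FIRST = { 'd' }
  D → a T: FIRST = { 'a' }
Productions for T:
  T → ( ( (: FIRST = { '(' }
  T → / a d: FIRST = { '/' }
  T → a: FIRST = { 'a' }

Conflict for D: D → a ( D and D → a T
  Overlap: { 'a' }

Answer: Yes. D → a '(' D / D → a T on { 'a' }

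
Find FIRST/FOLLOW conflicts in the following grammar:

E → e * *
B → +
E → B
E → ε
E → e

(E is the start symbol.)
No FIRST/FOLLOW conflicts.

A FIRST/FOLLOW conflict occurs when a non-terminal N has a nullable alternative N → β (β ⇒* ε) and another alternative N → α with FIRST(α) ∩ FOLLOW(N) ≠ ∅: on such a lookahead the parser cannot decide between expanding α and letting N vanish via β.

Nullable non-terminals: E.
FIRST sets used below: FIRST(B) = { '+' }

E: nullable alternative(s) E → ε; FOLLOW(E) = { $ }
  E → e * *: FIRST \ {ε} = { 'e' } — disjoint from FOLLOW(E)
  E → B: FIRST \ {ε} = { '+' } — disjoint from FOLLOW(E)
  E → ε: FIRST \ {ε} = { } — this is the only nullable alternative, skip
  E → e: FIRST \ {ε} = { 'e' } — disjoint from FOLLOW(E)

B has no nullable alternative, so no FIRST/FOLLOW check is needed there.

No FIRST/FOLLOW conflicts found.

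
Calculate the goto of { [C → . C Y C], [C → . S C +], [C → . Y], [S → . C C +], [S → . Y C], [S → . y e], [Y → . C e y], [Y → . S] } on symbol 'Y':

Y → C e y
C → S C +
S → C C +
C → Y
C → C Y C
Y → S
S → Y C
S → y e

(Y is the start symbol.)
{ [C → . C Y C], [C → . S C +], [C → . Y], [C → Y .], [S → . C C +], [S → . Y C], [S → . y e], [S → Y . C], [Y → . C e y], [Y → . S] }

GOTO(I, 'Y') = CLOSURE({ [A → αX.β] : [A → α.Xβ] ∈ I, X = 'Y' })

Items with dot before 'Y', with the dot advanced:
  [C → . Y] → [C → Y .]
  [S → . Y C] → [S → Y . C]
Closure of the advanced items:
  [S → Y . C] has the dot before C: add [C → . S C +], [C → . Y], [C → . C Y C]
  [C → . S C +] has the dot before S: add [S → . C C +], [S → . Y C], [S → . y e]
  [C → . Y] has the dot before Y: add [Y → . C e y], [Y → . S]

GOTO = { [C → . C Y C], [C → . S C +], [C → . Y], [C → Y .], [S → . C C +], [S → . Y C], [S → . y e], [S → Y . C], [Y → . C e y], [Y → . S] }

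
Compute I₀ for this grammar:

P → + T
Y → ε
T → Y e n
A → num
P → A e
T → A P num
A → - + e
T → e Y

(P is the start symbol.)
First, augment the grammar with P' → P
I₀ = CLOSURE({ [P' → . P] }):
  [P' → . P] has the dot before P: add [P → . + T], [P → . A e]
  [P → . A e] has the dot before A: add [A → . num], [A → . - + e]
No further items can be added.

I₀ = { [A → . - + e], [A → . num], [P → . + T], [P → . A e], [P' → . P] }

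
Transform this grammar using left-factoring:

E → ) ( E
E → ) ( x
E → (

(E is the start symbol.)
Left-factoring transforms A → αβ₁ | αβ₂ into A → αA' and A' → β₁ | β₂
(α is the longest common prefix among the alternatives). Repeat until
no nonterminal has two alternatives with a common prefix.

Round 1: E has alternatives sharing prefix ') ('. Introduce E': E → ) ( E'
  Add: E' → E
  Add: E' → x

No remaining common prefixes — done.

Resulting grammar:
E → ) ( E'
E' → E
E' → x
E → (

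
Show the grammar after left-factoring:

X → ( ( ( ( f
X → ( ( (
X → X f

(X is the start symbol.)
Left-factoring transforms A → αβ₁ | αβ₂ into A → αA' and A' → β₁ | β₂
(α is the longest common prefix among the alternatives). Repeat until
no nonterminal has two alternatives with a common prefix.

Round 1: X has alternatives sharing prefix '( ( ('. Introduce X': X → ( ( ( X'
  Add: X' → ( f
  Add: X' → ε

No remaining common prefixes — done.

Resulting grammar:
X → ( ( ( X'
X' → ( f
X' → ε
X → X f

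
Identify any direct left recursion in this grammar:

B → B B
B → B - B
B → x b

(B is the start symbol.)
Direct left recursion occurs when N → N α for some non-terminal N (the right-hand side begins with the left-hand side itself).

B → B B: LEFT RECURSIVE (starts with B)
B → B - B: LEFT RECURSIVE (starts with B)
B → x b: starts with x

The grammar has direct left recursion on: B.

Answer: Yes, B is left-recursive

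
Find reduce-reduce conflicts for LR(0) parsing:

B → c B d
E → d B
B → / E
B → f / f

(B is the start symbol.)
No reduce-reduce conflicts

Augment with B' → B and build the canonical LR(0) collection (I0 = CLOSURE({[B' → . B]}), then GOTO on every symbol after a dot until no new states appear). It has 12 states:
  I0: { [B → . / E], [B → . c B d], [B → . f / f], [B' → . B] }  — shift
  I1: { [B → / . E], [E → . d B] }  — shift
  I2: { [B' → B .] }  — accept
  I3: { [B → . / E], [B → . c B d], [B → . f / f], [B → c . B d] }  — shift
  I4: { [B → f . / f] }  — shift
  I5: { [B → f / . f] }  — shift
  I6: { [B → f / f .] }  — reduce
  I7: { [B → c B . d] }  — shift
  I8: { [B → c B d .] }  — reduce
  I9: { [B → / E .] }  — reduce
  I10: { [B → . / E], [B → . c B d], [B → . f / f], [E → d . B] }  — shift
  I11: { [E → d B .] }  — reduce

No state contains more than one complete item.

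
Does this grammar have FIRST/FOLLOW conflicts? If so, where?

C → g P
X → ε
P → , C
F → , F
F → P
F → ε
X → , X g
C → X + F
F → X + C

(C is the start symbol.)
A FIRST/FOLLOW conflict occurs when a non-terminal N has a nullable alternative N → β (β ⇒* ε) and another alternative N → α with FIRST(α) ∩ FOLLOW(N) ≠ ∅: on such a lookahead the parser cannot decide between expanding α and letting N vanish via β.

Nullable non-terminals: F, X.
FIRST sets used below: FIRST(P) = { ',' }, FIRST(X) = { ',', ε }

F: nullable alternative(s) F → ε; FOLLOW(F) = { $ }
  F → , F: FIRST \ {ε} = { ',' } — disjoint from FOLLOW(F)
  F → P: FIRST \ {ε} = { ',' } — disjoint from FOLLOW(F)
  F → ε: FIRST \ {ε} = { } — this is the only nullable alternative, skip
  F → X + C: FIRST \ {ε} = { '+', ',' } — disjoint from FOLLOW(F)

X: nullable alternative(s) X → ε; FOLLOW(X) = { '+', 'g' }
  X → ε: FIRST \ {ε} = { } — this is the only nullable alternative, skip
  X → , X g: FIRST \ {ε} = { ',' } — disjoint from FOLLOW(X)

C, P have no nullable alternative, so no FIRST/FOLLOW check is needed there.

No FIRST/FOLLOW conflicts found.

Answer: No FIRST/FOLLOW conflicts.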